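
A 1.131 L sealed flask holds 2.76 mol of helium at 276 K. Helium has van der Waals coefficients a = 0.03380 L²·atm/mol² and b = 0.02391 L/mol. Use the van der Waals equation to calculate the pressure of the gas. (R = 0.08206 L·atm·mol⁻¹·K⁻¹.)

P = nRT/(V − nb) − a n²/V²
nRT/(V − nb) = (2.76)(0.08206)(276)/(1.131 − 2.76×0.02391) = 62.510/1.0650 = 58.695 atm
a n²/V² = (0.03380)(2.76)²/(1.131)² = 0.20128 atm
P = 58.695 − 0.20128 = 58.49 atm

P ≈ 58.49 atm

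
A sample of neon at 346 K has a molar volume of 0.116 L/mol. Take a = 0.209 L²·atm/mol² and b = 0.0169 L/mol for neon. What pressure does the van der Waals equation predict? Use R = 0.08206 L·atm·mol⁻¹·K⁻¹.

P ≈ 271.0 atm

P = RT/(V_m − b) − a/V_m²
RT/(V_m − b) = (0.08206)(346)/(0.116 − 0.0169) = 28.393/0.099100 = 286.51 atm
a/V_m² = 0.209/(0.116)² = 15.532 atm
P = 286.51 − 15.532 = 271.0 atm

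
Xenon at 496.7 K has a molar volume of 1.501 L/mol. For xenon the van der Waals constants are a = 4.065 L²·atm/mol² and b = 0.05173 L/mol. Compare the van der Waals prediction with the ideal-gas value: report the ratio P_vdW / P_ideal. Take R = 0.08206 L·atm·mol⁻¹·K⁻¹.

Ideal: P_ideal = RT/V_m = (0.08206)(496.7)/1.501 = 27.1547 atm
vdW: P = RT/(V_m − b) − a/V_m² = 40.7592/1.44927 − 4.065/2.25300 = 28.1240 − 1.80426 = 26.3197 atm
Ratio = 26.3197/27.1547 = 0.9693

P_vdW / P_ideal ≈ 0.9693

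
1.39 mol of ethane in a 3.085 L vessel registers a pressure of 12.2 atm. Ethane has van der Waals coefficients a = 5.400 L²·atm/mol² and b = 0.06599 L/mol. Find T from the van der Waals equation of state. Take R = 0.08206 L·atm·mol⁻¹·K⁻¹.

T = (P + a n²/V²)(V − nb)/(nR)
P + a n²/V² = 12.2 + (5.400)(1.39)²/(3.085)² = 13.296 atm
V − nb = 3.085 − (1.39)(0.06599) = 2.9933 L
T = (13.296)(2.9933)/((1.39)(0.08206)) = 348.9 K

T ≈ 348.9 K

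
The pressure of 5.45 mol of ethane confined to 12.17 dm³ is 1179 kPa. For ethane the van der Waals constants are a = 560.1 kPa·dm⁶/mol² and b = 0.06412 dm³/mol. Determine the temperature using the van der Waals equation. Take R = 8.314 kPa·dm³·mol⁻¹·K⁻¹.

T = (P + a n²/V²)(V − nb)/(nR)
P + a n²/V² = 1179 + (560.1)(5.45)²/(12.17)² = 1291.3 kPa
V − nb = 12.17 − (5.45)(0.06412) = 11.821 dm³
T = (1291.3)(11.821)/((5.45)(8.314)) = 336.9 K

T ≈ 336.9 K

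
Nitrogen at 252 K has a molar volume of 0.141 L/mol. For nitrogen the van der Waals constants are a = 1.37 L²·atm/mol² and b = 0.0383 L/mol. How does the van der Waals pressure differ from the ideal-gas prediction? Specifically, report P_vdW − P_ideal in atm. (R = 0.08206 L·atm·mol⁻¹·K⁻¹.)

Ideal: P_ideal = RT/V_m = (0.08206)(252)/0.141 = 146.660 atm
vdW: P = RT/(V_m − b) − a/V_m² = 20.6791/0.102700 − 1.37/0.0198810 = 201.354 − 68.9100 = 132.444 atm
ΔP = 132.444 − 146.660 = -14.22 atm

ΔP ≈ -14.22 atm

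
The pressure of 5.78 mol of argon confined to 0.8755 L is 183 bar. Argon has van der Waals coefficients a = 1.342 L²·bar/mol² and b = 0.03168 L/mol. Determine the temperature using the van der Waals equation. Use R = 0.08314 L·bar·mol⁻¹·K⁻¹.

T = (P + a n²/V²)(V − nb)/(nR)
P + a n²/V² = 183 + (1.342)(5.78)²/(0.8755)² = 241.49 bar
V − nb = 0.8755 − (5.78)(0.03168) = 0.69239 L
T = (241.49)(0.69239)/((5.78)(0.08314)) = 347.9 K

T ≈ 347.9 K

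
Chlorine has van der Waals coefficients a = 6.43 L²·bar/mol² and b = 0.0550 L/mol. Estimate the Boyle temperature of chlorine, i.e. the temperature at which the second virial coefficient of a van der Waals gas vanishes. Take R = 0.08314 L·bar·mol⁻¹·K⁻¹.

T_B ≈ 1406 K

For a van der Waals gas the second virial coefficient B₂ = b − a/(RT) vanishes at T_B = a/(Rb).
T_B = 6.43/(0.08314×0.0550) = 6.43/0.0045727 = 1406 K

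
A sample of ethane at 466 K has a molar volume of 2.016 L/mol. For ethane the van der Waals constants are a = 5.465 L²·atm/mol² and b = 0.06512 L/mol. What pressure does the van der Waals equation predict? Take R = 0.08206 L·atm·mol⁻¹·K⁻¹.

P ≈ 18.26 atm

P = RT/(V_m − b) − a/V_m²
RT/(V_m − b) = (0.08206)(466)/(2.016 − 0.06512) = 38.240/1.9509 = 19.601 atm
a/V_m² = 5.465/(2.016)² = 1.3446 atm
P = 19.601 − 1.3446 = 18.26 atm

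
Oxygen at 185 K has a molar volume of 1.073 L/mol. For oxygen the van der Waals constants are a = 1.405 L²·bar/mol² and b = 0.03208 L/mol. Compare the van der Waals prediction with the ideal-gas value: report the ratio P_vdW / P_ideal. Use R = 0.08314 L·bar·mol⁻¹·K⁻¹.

Ideal: P_ideal = RT/V_m = (0.08314)(185)/1.073 = 14.3345 bar
vdW: P = RT/(V_m − b) − a/V_m² = 15.3809/1.04092 − 1.405/1.15133 = 14.7763 − 1.22033 = 13.5560 bar
Ratio = 13.5560/14.3345 = 0.9457

P_vdW / P_ideal ≈ 0.9457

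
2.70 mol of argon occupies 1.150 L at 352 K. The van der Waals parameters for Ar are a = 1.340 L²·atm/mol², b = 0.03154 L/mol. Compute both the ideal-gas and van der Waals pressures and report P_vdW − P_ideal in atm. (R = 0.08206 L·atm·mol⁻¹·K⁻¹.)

ΔP ≈ -1.963 atm

Ideal: P_ideal = nRT/V = (2.70)(0.08206)(352)/1.150 = 67.8172 atm
vdW: P = nRT/(V − nb) − a n²/V² = 77.9898/1.06484 − 9.76860/1.32250 = 73.2409 − 7.38647 = 65.8544 atm
ΔP = 65.8544 − 67.8172 = -1.963 atm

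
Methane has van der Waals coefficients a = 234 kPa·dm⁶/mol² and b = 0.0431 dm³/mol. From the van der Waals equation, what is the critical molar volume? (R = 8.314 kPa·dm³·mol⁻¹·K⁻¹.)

For a van der Waals gas, V_m,c = 3b.
V_m,c = 3×0.0431 = 0.1293 dm³/mol

V_m,c ≈ 0.1293 dm³/mol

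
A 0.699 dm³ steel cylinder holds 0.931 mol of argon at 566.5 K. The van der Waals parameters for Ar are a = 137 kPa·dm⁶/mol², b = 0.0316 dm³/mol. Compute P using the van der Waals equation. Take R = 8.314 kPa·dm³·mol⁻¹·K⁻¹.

P = nRT/(V − nb) − a n²/V²
nRT/(V − nb) = (0.931)(8.314)(566.5)/(0.699 − 0.931×0.0316) = 4384.9/0.66958 = 6548.7 kPa
a n²/V² = (137)(0.931)²/(0.699)² = 243.03 kPa
P = 6548.7 − 243.03 = 6306 kPa

P ≈ 6306 kPa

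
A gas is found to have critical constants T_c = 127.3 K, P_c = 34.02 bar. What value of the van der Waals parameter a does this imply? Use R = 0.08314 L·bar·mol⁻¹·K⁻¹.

From T_c = 8a/(27Rb) and P_c = a/(27b²): a = 27 R² T_c²/(64 P_c).
a = 27×(0.08314)²×(127.3)²/(64×34.02) = 3024.4/2177.3 = 1.389 L²·bar/mol²

a ≈ 1.389 L²·bar/mol²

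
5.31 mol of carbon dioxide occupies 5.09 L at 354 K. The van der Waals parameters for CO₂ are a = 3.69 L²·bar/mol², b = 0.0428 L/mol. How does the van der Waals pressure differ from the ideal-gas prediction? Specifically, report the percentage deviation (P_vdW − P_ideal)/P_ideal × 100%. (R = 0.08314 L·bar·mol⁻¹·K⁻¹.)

-8.41 %

Ideal: P_ideal = nRT/V = (5.31)(0.08314)(354)/5.09 = 30.7037 bar
vdW: P = nRT/(V − nb) − a n²/V² = 156.282/4.86273 − 104.044/25.9081 = 32.1387 − 4.01589 = 28.1228 bar
% deviation = (28.1228 − 30.7037)/30.7037 × 100% = -8.41%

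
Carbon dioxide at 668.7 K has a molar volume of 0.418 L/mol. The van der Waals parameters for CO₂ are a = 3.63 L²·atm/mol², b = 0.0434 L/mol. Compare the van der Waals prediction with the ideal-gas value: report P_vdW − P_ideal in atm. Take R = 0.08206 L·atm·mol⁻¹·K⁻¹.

ΔP ≈ -5.57 atm

Ideal: P_ideal = RT/V_m = (0.08206)(668.7)/0.418 = 131.276 atm
vdW: P = RT/(V_m − b) − a/V_m² = 54.8735/0.374600 − 3.63/0.174724 = 146.486 − 20.7756 = 125.710 atm
ΔP = 125.710 − 131.276 = -5.57 atm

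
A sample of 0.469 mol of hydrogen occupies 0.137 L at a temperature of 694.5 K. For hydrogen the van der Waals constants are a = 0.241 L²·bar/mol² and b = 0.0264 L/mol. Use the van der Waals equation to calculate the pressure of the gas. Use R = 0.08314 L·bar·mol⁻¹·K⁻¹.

P ≈ 214.5 bar

P = nRT/(V − nb) − a n²/V²
nRT/(V − nb) = (0.469)(0.08314)(694.5)/(0.137 − 0.469×0.0264) = 27.080/0.12462 = 217.30 bar
a n²/V² = (0.241)(0.469)²/(0.137)² = 2.8244 bar
P = 217.30 − 2.8244 = 214.5 bar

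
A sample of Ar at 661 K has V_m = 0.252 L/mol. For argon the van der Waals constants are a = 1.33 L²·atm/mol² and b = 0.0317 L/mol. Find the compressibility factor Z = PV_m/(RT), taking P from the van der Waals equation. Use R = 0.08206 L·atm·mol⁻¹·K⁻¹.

Z ≈ 1.047

P = RT/(V_m − b) − a/V_m² = (0.08206)(661)/(0.252 − 0.0317) − 1.33/(0.252)²
  = 54.242/0.22030 − 20.944 = 246.22 − 20.944 = 225.28 atm
Z = PV_m/(RT) = (225.28)(0.252)/((0.08206)(661)) = 56.771/54.242 = 1.047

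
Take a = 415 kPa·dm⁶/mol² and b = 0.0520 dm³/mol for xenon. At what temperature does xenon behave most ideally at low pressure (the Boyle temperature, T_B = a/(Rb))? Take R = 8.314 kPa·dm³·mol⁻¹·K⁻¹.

T_B ≈ 959.9 K

For a van der Waals gas the second virial coefficient B₂ = b − a/(RT) vanishes at T_B = a/(Rb).
T_B = 415/(8.314×0.0520) = 415/0.43233 = 959.9 K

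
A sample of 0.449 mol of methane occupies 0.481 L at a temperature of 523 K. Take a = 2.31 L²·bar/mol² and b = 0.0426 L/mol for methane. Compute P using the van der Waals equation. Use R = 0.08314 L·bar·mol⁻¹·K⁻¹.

P = nRT/(V − nb) − a n²/V²
nRT/(V − nb) = (0.449)(0.08314)(523)/(0.481 − 0.449×0.0426) = 19.524/0.46187 = 42.272 bar
a n²/V² = (2.31)(0.449)²/(0.481)² = 2.0129 bar
P = 42.272 − 2.0129 = 40.26 bar

P ≈ 40.26 bar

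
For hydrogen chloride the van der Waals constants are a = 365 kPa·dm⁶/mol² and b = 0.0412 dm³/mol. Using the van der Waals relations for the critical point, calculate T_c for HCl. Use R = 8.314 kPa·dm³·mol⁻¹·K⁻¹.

T_c ≈ 315.7 K

For a van der Waals gas, T_c = 8a/(27Rb).
T_c = 8×365/(27×8.314×0.0412) = 2920.0/9.2485 = 315.7 K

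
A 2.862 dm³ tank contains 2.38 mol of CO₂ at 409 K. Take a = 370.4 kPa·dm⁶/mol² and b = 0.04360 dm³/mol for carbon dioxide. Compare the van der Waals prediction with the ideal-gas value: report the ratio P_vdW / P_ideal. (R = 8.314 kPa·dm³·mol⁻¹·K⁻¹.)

Ideal: P_ideal = nRT/V = (2.38)(8.314)(409)/2.862 = 2827.75 kPa
vdW: P = nRT/(V − nb) − a n²/V² = 8093.01/2.75823 − 2098.09/8.19104 = 2934.13 − 256.145 = 2677.99 kPa
Ratio = 2677.99/2827.75 = 0.9470

P_vdW / P_ideal ≈ 0.9470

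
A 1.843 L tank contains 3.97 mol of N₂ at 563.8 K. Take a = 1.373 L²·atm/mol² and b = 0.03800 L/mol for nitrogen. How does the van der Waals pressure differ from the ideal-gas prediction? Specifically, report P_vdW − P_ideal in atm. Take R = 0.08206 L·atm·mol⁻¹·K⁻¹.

Ideal: P_ideal = nRT/V = (3.97)(0.08206)(563.8)/1.843 = 99.6602 atm
vdW: P = nRT/(V − nb) − a n²/V² = 183.674/1.69214 − 21.6397/3.39665 = 108.545 − 6.37089 = 102.174 atm
ΔP = 102.174 − 99.6602 = 2.51 atm

ΔP ≈ 2.51 atm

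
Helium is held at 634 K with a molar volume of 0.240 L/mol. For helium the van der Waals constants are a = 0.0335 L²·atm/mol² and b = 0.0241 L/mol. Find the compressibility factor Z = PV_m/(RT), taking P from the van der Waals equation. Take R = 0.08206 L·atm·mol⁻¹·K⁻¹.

P = RT/(V_m − b) − a/V_m² = (0.08206)(634)/(0.240 − 0.0241) − 0.0335/(0.240)²
  = 52.026/0.21590 − 0.58160 = 240.97 − 0.58160 = 240.39 atm
Z = PV_m/(RT) = (240.39)(0.240)/((0.08206)(634)) = 57.694/52.026 = 1.109

Z ≈ 1.109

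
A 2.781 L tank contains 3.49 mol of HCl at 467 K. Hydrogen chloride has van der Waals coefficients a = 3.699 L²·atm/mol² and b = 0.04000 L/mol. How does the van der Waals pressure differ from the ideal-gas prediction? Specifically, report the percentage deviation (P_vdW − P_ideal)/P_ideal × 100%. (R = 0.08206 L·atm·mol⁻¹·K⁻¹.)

Ideal: P_ideal = nRT/V = (3.49)(0.08206)(467)/2.781 = 48.0920 atm
vdW: P = nRT/(V − nb) − a n²/V² = 133.744/2.64140 − 45.0542/7.73396 = 50.6338 − 5.82550 = 44.8083 atm
% deviation = (44.8083 − 48.0920)/48.0920 × 100% = -6.83%

-6.83 %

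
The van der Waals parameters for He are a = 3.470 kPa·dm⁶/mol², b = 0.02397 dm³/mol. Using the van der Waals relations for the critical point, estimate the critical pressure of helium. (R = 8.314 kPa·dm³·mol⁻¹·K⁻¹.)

P_c ≈ 223.7 kPa

For a van der Waals gas, P_c = a/(27b²).
P_c = 3.470/(27×(0.02397)²) = 3.470/0.015513 = 223.7 kPa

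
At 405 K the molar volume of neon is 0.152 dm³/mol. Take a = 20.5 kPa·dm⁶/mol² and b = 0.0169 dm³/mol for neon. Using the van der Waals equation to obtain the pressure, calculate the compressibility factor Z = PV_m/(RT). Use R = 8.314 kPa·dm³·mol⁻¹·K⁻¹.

P = RT/(V_m − b) − a/V_m² = (8.314)(405)/(0.152 − 0.0169) − 20.5/(0.152)²
  = 3367.2/0.13510 − 887.29 = 24924 − 887.29 = 24037 kPa
Z = PV_m/(RT) = (24037)(0.152)/((8.314)(405)) = 3653.6/3367.2 = 1.085

Z ≈ 1.085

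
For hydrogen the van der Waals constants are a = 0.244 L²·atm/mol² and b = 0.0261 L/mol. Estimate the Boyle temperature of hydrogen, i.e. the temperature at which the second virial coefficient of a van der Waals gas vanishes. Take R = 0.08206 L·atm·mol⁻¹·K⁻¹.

T_B ≈ 113.9 K

For a van der Waals gas the second virial coefficient B₂ = b − a/(RT) vanishes at T_B = a/(Rb).
T_B = 0.244/(0.08206×0.0261) = 0.244/0.0021418 = 113.9 K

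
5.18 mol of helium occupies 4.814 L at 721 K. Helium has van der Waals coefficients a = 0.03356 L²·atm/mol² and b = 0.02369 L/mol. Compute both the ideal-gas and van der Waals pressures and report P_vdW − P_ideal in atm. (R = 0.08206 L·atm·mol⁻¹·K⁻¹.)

Ideal: P_ideal = nRT/V = (5.18)(0.08206)(721)/4.814 = 63.6635 atm
vdW: P = nRT/(V − nb) − a n²/V² = 306.476/4.69129 − 0.900495/23.1746 = 65.3287 − 0.0388570 = 65.2898 atm
ΔP = 65.2898 − 63.6635 = 1.626 atm

ΔP ≈ 1.626 atm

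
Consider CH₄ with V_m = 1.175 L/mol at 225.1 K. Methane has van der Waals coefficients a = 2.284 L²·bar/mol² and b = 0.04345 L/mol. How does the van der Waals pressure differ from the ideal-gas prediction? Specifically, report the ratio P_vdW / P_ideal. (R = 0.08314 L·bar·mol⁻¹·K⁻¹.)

Ideal: P_ideal = RT/V_m = (0.08314)(225.1)/1.175 = 15.9275 bar
vdW: P = RT/(V_m − b) − a/V_m² = 18.7148/1.13155 − 2.284/1.38063 = 16.5391 − 1.65432 = 14.8848 bar
Ratio = 14.8848/15.9275 = 0.9345

P_vdW / P_ideal ≈ 0.9345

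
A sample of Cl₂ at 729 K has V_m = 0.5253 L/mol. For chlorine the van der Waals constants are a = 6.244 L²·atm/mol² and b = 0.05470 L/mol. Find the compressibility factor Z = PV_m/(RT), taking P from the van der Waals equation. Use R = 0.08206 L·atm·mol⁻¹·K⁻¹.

P = RT/(V_m − b) − a/V_m² = (0.08206)(729)/(0.5253 − 0.05470) − 6.244/(0.5253)²
  = 59.822/0.47060 − 22.628 = 127.12 − 22.628 = 104.49 atm
Z = PV_m/(RT) = (104.49)(0.5253)/((0.08206)(729)) = 54.889/59.822 = 0.9175

Z ≈ 0.9175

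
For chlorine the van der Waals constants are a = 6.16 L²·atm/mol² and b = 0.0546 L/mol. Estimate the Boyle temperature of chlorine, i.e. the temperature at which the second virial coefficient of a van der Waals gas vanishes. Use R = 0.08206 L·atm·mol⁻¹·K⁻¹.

T_B ≈ 1375 K

For a van der Waals gas the second virial coefficient B₂ = b − a/(RT) vanishes at T_B = a/(Rb).
T_B = 6.16/(0.08206×0.0546) = 6.16/0.0044805 = 1375 K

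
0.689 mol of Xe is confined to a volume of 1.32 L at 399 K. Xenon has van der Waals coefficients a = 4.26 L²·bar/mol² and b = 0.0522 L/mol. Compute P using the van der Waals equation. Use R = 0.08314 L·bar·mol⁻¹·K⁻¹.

P ≈ 16.64 bar

P = nRT/(V − nb) − a n²/V²
nRT/(V − nb) = (0.689)(0.08314)(399)/(1.32 − 0.689×0.0522) = 22.856/1.2840 = 17.801 bar
a n²/V² = (4.26)(0.689)²/(1.32)² = 1.1606 bar
P = 17.801 − 1.1606 = 16.64 bar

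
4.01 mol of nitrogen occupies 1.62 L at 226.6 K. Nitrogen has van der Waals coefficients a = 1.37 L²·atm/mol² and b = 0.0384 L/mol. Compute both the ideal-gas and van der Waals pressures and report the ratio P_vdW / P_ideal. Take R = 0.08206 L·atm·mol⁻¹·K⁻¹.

Ideal: P_ideal = nRT/V = (4.01)(0.08206)(226.6)/1.62 = 46.0279 atm
vdW: P = nRT/(V − nb) − a n²/V² = 74.5651/1.46602 − 22.0297/2.62440 = 50.8623 − 8.39419 = 42.4681 atm
Ratio = 42.4681/46.0279 = 0.9227

P_vdW / P_ideal ≈ 0.9227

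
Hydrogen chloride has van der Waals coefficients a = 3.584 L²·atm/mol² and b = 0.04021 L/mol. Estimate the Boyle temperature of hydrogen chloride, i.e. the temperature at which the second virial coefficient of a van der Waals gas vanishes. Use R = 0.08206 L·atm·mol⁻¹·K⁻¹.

T_B ≈ 1086 K

For a van der Waals gas the second virial coefficient B₂ = b − a/(RT) vanishes at T_B = a/(Rb).
T_B = 3.584/(0.08206×0.04021) = 3.584/0.0032996 = 1086 K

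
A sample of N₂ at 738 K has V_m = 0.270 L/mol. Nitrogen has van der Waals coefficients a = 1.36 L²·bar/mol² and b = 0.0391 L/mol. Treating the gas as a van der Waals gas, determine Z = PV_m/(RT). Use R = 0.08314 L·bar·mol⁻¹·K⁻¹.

P = RT/(V_m − b) − a/V_m² = (0.08314)(738)/(0.270 − 0.0391) − 1.36/(0.270)²
  = 61.357/0.23090 − 18.656 = 265.73 − 18.656 = 247.07 bar
Z = PV_m/(RT) = (247.07)(0.270)/((0.08314)(738)) = 66.709/61.357 = 1.087

Z ≈ 1.087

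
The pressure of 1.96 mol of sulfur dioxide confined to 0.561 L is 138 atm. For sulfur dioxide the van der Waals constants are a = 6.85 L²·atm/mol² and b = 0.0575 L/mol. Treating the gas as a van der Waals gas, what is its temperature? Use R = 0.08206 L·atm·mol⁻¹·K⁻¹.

T ≈ 617.7 K

T = (P + a n²/V²)(V − nb)/(nR)
P + a n²/V² = 138 + (6.85)(1.96)²/(0.561)² = 221.61 atm
V − nb = 0.561 − (1.96)(0.0575) = 0.44830 L
T = (221.61)(0.44830)/((1.96)(0.08206)) = 617.7 K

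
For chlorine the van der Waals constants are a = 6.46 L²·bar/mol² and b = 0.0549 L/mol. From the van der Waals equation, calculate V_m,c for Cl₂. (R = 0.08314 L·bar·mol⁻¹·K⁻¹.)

V_m,c ≈ 0.1647 L/mol

For a van der Waals gas, V_m,c = 3b.
V_m,c = 3×0.0549 = 0.1647 L/mol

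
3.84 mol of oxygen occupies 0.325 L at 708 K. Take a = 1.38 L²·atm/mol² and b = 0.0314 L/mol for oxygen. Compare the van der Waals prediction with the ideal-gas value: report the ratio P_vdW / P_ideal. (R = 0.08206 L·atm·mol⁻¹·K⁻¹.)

P_vdW / P_ideal ≈ 1.309

Ideal: P_ideal = nRT/V = (3.84)(0.08206)(708)/0.325 = 686.456 atm
vdW: P = nRT/(V − nb) − a n²/V² = 223.098/0.204424 − 20.3489/0.105625 = 1091.35 − 192.652 = 898.70 atm
Ratio = 898.70/686.456 = 1.309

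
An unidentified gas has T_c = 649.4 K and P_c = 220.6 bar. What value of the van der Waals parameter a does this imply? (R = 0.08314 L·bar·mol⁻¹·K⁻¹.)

From T_c = 8a/(27Rb) and P_c = a/(27b²): a = 27 R² T_c²/(64 P_c).
a = 27×(0.08314)²×(649.4)²/(64×220.6) = 78706/14118 = 5.575 L²·bar/mol²

a ≈ 5.575 L²·bar/mol²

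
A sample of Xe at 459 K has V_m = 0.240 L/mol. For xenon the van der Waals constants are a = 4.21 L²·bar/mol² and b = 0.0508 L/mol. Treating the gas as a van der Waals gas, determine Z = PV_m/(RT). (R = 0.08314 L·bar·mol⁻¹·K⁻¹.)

Z ≈ 0.8088

P = RT/(V_m − b) − a/V_m² = (0.08314)(459)/(0.240 − 0.0508) − 4.21/(0.240)²
  = 38.161/0.18920 − 73.090 = 201.70 − 73.090 = 128.61 bar
Z = PV_m/(RT) = (128.61)(0.240)/((0.08314)(459)) = 30.866/38.161 = 0.8088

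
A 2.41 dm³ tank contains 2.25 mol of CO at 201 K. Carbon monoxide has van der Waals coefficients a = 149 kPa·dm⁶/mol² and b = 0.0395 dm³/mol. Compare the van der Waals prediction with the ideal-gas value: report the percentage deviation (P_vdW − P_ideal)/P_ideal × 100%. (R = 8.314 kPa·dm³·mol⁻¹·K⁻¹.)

-4.50 %

Ideal: P_ideal = nRT/V = (2.25)(8.314)(201)/2.41 = 1560.17 kPa
vdW: P = nRT/(V − nb) − a n²/V² = 3760.01/2.32113 − 754.313/5.80810 = 1619.90 − 129.873 = 1490.03 kPa
% deviation = (1490.03 − 1560.17)/1560.17 × 100% = -4.50%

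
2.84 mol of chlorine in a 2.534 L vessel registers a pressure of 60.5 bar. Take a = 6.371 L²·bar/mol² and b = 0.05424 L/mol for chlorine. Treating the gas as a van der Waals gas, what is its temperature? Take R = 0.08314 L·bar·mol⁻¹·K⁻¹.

T = (P + a n²/V²)(V − nb)/(nR)
P + a n²/V² = 60.5 + (6.371)(2.84)²/(2.534)² = 68.503 bar
V − nb = 2.534 − (2.84)(0.05424) = 2.3800 L
T = (68.503)(2.3800)/((2.84)(0.08314)) = 690.5 K

T ≈ 690.5 K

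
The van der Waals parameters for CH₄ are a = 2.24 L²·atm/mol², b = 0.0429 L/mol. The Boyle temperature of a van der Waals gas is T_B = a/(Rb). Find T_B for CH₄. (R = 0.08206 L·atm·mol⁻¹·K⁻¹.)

For a van der Waals gas the second virial coefficient B₂ = b − a/(RT) vanishes at T_B = a/(Rb).
T_B = 2.24/(0.08206×0.0429) = 2.24/0.0035204 = 636.3 K

T_B ≈ 636.3 K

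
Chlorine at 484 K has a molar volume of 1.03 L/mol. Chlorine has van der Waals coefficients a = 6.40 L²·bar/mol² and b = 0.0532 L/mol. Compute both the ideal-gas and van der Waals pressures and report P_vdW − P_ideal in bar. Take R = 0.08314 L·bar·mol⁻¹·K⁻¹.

ΔP ≈ -3.905 bar

Ideal: P_ideal = RT/V_m = (0.08314)(484)/1.03 = 39.0677 bar
vdW: P = RT/(V_m − b) − a/V_m² = 40.2398/0.976800 − 6.40/1.06090 = 41.1955 − 6.03261 = 35.1629 bar
ΔP = 35.1629 − 39.0677 = -3.905 bar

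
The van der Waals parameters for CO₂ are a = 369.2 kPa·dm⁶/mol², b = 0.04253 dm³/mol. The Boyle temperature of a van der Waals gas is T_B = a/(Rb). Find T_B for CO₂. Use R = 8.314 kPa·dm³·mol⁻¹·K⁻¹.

For a van der Waals gas the second virial coefficient B₂ = b − a/(RT) vanishes at T_B = a/(Rb).
T_B = 369.2/(8.314×0.04253) = 369.2/0.35359 = 1044 K

T_B ≈ 1044 K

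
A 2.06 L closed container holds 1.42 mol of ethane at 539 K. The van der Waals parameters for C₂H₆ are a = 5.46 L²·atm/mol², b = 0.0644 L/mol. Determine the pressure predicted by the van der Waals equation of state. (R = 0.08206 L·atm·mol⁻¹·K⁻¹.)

P = nRT/(V − nb) − a n²/V²
nRT/(V − nb) = (1.42)(0.08206)(539)/(2.06 − 1.42×0.0644) = 62.807/1.9686 = 31.904 atm
a n²/V² = (5.46)(1.42)²/(2.06)² = 2.5944 atm
P = 31.904 − 2.5944 = 29.31 atm

P ≈ 29.31 atm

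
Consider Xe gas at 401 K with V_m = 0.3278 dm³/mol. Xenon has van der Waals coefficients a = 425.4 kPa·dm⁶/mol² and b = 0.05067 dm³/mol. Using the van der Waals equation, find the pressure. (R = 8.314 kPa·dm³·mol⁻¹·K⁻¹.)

P = RT/(V_m − b) − a/V_m²
RT/(V_m − b) = (8.314)(401)/(0.3278 − 0.05067) = 3333.9/0.27713 = 12030 kPa
a/V_m² = 425.4/(0.3278)² = 3958.9 kPa
P = 12030 − 3958.9 = 8071 kPa

P ≈ 8071 kPa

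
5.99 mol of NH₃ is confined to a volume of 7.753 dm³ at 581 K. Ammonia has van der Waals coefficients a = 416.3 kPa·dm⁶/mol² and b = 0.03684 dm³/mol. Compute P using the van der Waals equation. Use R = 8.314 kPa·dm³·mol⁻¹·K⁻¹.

P ≈ 3593 kPa

P = nRT/(V − nb) − a n²/V²
nRT/(V − nb) = (5.99)(8.314)(581)/(7.753 − 5.99×0.03684) = 28934/7.5323 = 3841.3 kPa
a n²/V² = (416.3)(5.99)²/(7.753)² = 248.50 kPa
P = 3841.3 − 248.50 = 3593 kPa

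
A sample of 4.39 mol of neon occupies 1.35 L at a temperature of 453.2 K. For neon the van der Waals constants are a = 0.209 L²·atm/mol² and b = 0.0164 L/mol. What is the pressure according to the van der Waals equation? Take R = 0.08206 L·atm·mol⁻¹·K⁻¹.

P ≈ 125.5 atm

P = nRT/(V − nb) − a n²/V²
nRT/(V − nb) = (4.39)(0.08206)(453.2)/(1.35 − 4.39×0.0164) = 163.26/1.2780 = 127.75 atm
a n²/V² = (0.209)(4.39)²/(1.35)² = 2.2101 atm
P = 127.75 − 2.2101 = 125.5 atm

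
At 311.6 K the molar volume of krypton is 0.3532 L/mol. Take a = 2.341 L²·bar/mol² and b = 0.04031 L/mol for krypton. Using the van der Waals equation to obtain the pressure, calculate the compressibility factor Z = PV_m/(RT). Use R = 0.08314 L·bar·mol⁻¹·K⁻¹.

Z ≈ 0.8730

P = RT/(V_m − b) − a/V_m² = (0.08314)(311.6)/(0.3532 − 0.04031) − 2.341/(0.3532)²
  = 25.906/0.31289 − 18.765 = 82.796 − 18.765 = 64.031 bar
Z = PV_m/(RT) = (64.031)(0.3532)/((0.08314)(311.6)) = 22.616/25.906 = 0.8730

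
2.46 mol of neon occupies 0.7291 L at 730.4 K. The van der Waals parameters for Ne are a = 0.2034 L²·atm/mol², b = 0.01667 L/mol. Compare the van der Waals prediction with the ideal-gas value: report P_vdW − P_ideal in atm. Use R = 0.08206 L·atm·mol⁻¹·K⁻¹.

Ideal: P_ideal = nRT/V = (2.46)(0.08206)(730.4)/0.7291 = 202.228 atm
vdW: P = nRT/(V − nb) − a n²/V² = 147.444/0.688092 − 1.23090/0.531587 = 214.279 − 2.31552 = 211.963 atm
ΔP = 211.963 − 202.228 = 9.74 atm

ΔP ≈ 9.74 atm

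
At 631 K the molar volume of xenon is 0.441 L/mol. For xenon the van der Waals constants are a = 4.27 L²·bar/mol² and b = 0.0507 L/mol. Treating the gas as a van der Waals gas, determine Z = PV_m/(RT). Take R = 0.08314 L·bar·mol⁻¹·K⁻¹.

Z ≈ 0.9453

P = RT/(V_m − b) − a/V_m² = (0.08314)(631)/(0.441 − 0.0507) − 4.27/(0.441)²
  = 52.461/0.39030 − 21.956 = 134.41 − 21.956 = 112.45 bar
Z = PV_m/(RT) = (112.45)(0.441)/((0.08314)(631)) = 49.590/52.461 = 0.9453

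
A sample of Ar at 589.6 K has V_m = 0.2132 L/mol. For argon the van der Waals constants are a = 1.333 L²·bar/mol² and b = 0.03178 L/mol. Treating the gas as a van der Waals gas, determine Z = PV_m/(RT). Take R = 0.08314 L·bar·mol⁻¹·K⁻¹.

Z ≈ 1.048

P = RT/(V_m − b) − a/V_m² = (0.08314)(589.6)/(0.2132 − 0.03178) − 1.333/(0.2132)²
  = 49.019/0.18142 − 29.326 = 270.20 − 29.326 = 240.87 bar
Z = PV_m/(RT) = (240.87)(0.2132)/((0.08314)(589.6)) = 51.353/49.019 = 1.048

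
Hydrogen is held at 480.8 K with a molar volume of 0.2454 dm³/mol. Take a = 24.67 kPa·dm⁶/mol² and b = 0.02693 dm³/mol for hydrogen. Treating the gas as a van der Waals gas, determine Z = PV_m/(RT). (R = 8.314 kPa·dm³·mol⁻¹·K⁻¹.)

P = RT/(V_m − b) − a/V_m² = (8.314)(480.8)/(0.2454 − 0.02693) − 24.67/(0.2454)²
  = 3997.4/0.21847 − 409.66 = 18297 − 409.66 = 17887 kPa
Z = PV_m/(RT) = (17887)(0.2454)/((8.314)(480.8)) = 4389.5/3997.4 = 1.098

Z ≈ 1.098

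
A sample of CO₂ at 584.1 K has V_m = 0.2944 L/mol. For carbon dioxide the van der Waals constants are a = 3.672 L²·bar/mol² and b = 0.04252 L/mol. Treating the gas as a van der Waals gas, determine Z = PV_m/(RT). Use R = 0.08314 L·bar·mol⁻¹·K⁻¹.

Z ≈ 0.9120

P = RT/(V_m − b) − a/V_m² = (0.08314)(584.1)/(0.2944 − 0.04252) − 3.672/(0.2944)²
  = 48.562/0.25188 − 42.367 = 192.80 − 42.367 = 150.43 bar
Z = PV_m/(RT) = (150.43)(0.2944)/((0.08314)(584.1)) = 44.287/48.562 = 0.9120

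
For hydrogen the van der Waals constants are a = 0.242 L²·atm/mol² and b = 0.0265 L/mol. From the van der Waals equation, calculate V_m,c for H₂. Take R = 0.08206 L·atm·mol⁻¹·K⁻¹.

V_m,c ≈ 0.07950 L/mol

For a van der Waals gas, V_m,c = 3b.
V_m,c = 3×0.0265 = 0.07950 L/mol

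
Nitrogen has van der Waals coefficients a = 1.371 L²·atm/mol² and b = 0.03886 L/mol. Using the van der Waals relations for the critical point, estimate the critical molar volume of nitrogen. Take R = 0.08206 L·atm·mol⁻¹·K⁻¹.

For a van der Waals gas, V_m,c = 3b.
V_m,c = 3×0.03886 = 0.1166 L/mol

V_m,c ≈ 0.1166 L/mol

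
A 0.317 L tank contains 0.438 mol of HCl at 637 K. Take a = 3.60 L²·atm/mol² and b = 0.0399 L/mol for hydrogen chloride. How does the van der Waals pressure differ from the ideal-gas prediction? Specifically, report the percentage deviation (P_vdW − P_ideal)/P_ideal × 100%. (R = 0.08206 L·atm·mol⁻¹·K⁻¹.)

-3.68 %

Ideal: P_ideal = nRT/V = (0.438)(0.08206)(637)/0.317 = 72.2247 atm
vdW: P = nRT/(V − nb) − a n²/V² = 22.8952/0.299524 − 0.690638/0.100489 = 76.4386 − 6.87277 = 69.5658 atm
% deviation = (69.5658 − 72.2247)/72.2247 × 100% = -3.68%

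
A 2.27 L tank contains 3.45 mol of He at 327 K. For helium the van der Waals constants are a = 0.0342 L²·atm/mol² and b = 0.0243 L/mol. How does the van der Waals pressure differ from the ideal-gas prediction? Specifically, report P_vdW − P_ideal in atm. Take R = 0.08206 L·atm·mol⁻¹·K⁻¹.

ΔP ≈ 1.485 atm

Ideal: P_ideal = nRT/V = (3.45)(0.08206)(327)/2.27 = 40.7824 atm
vdW: P = nRT/(V − nb) − a n²/V² = 92.5760/2.18617 − 0.407066/5.15290 = 42.3462 − 0.0789975 = 42.2672 atm
ΔP = 42.2672 − 40.7824 = 1.485 atm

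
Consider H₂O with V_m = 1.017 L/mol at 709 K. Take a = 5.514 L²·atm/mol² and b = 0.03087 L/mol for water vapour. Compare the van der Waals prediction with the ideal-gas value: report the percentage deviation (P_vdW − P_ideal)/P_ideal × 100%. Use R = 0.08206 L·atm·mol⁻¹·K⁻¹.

Ideal: P_ideal = RT/V_m = (0.08206)(709)/1.017 = 57.2080 atm
vdW: P = RT/(V_m − b) − a/V_m² = 58.1805/0.986130 − 5.514/1.03429 = 58.9988 − 5.33119 = 53.6676 atm
% deviation = (53.6676 − 57.2080)/57.2080 × 100% = -6.19%

-6.19 %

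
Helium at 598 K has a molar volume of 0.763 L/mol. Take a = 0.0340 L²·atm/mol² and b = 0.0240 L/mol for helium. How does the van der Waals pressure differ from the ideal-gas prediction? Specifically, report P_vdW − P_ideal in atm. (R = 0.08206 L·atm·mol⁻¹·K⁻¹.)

ΔP ≈ 2.030 atm

Ideal: P_ideal = RT/V_m = (0.08206)(598)/0.763 = 64.3144 atm
vdW: P = RT/(V_m − b) − a/V_m² = 49.0719/0.739000 − 0.0340/0.582169 = 66.4031 − 0.0584023 = 66.3447 atm
ΔP = 66.3447 − 64.3144 = 2.030 atm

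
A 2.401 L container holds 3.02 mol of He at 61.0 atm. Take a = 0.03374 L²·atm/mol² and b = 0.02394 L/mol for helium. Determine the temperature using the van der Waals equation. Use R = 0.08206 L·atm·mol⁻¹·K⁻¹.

T = (P + a n²/V²)(V − nb)/(nR)
P + a n²/V² = 61.0 + (0.03374)(3.02)²/(2.401)² = 61.053 atm
V − nb = 2.401 − (3.02)(0.02394) = 2.3287 L
T = (61.053)(2.3287)/((3.02)(0.08206)) = 573.7 K

T ≈ 573.7 K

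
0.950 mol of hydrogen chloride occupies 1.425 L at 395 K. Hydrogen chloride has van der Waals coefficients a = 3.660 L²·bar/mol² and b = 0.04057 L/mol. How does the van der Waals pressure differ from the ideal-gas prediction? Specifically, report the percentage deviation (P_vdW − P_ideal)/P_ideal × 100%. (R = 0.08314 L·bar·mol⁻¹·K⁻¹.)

-4.65 %

Ideal: P_ideal = nRT/V = (0.950)(0.08314)(395)/1.425 = 21.8935 bar
vdW: P = nRT/(V − nb) − a n²/V² = 31.1983/1.38646 − 3.30315/2.03063 = 22.5021 − 1.62666 = 20.8754 bar
% deviation = (20.8754 − 21.8935)/21.8935 × 100% = -4.65%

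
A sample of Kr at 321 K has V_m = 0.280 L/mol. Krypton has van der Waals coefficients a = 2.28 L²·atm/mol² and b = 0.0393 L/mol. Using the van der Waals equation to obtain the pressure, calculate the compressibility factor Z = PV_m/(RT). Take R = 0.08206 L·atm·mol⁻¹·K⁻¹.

Z ≈ 0.8541

P = RT/(V_m − b) − a/V_m² = (0.08206)(321)/(0.280 − 0.0393) − 2.28/(0.280)²
  = 26.341/0.24070 − 29.082 = 109.43 − 29.082 = 80.35 atm
Z = PV_m/(RT) = (80.35)(0.280)/((0.08206)(321)) = 22.498/26.341 = 0.8541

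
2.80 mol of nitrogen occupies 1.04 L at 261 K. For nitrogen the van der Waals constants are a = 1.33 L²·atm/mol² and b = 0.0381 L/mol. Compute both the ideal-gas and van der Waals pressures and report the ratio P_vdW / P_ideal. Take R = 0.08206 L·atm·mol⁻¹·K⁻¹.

Ideal: P_ideal = nRT/V = (2.80)(0.08206)(261)/1.04 = 57.6629 atm
vdW: P = nRT/(V − nb) − a n²/V² = 59.9694/0.933320 − 10.4272/1.08160 = 64.2538 − 9.64053 = 54.6133 atm
Ratio = 54.6133/57.6629 = 0.9471

P_vdW / P_ideal ≈ 0.9471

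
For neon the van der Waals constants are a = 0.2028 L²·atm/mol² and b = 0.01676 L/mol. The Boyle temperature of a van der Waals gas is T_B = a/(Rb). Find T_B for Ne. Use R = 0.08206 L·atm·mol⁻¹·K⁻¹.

For a van der Waals gas the second virial coefficient B₂ = b − a/(RT) vanishes at T_B = a/(Rb).
T_B = 0.2028/(0.08206×0.01676) = 0.2028/0.0013753 = 147.5 K

T_B ≈ 147.5 K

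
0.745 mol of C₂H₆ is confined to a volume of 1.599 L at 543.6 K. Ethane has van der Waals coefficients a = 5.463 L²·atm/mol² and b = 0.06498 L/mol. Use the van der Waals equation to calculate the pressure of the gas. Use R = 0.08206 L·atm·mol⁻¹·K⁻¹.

P ≈ 20.25 atm

P = nRT/(V − nb) − a n²/V²
nRT/(V − nb) = (0.745)(0.08206)(543.6)/(1.599 − 0.745×0.06498) = 33.233/1.5506 = 21.432 atm
a n²/V² = (5.463)(0.745)²/(1.599)² = 1.1859 atm
P = 21.432 − 1.1859 = 20.25 atm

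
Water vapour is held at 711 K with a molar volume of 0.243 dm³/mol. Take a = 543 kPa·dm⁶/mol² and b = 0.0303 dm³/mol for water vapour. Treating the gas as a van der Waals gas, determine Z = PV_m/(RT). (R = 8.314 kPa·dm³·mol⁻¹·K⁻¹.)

P = RT/(V_m − b) − a/V_m² = (8.314)(711)/(0.243 − 0.0303) − 543/(0.243)²
  = 5911.3/0.21270 − 9195.8 = 27792 − 9195.8 = 18596 kPa
Z = PV_m/(RT) = (18596)(0.243)/((8.314)(711)) = 4518.8/5911.3 = 0.7644

Z ≈ 0.7644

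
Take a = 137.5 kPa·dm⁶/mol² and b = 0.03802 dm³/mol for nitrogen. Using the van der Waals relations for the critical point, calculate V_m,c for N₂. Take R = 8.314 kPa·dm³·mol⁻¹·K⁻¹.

For a van der Waals gas, V_m,c = 3b.
V_m,c = 3×0.03802 = 0.1141 dm³/mol

V_m,c ≈ 0.1141 dm³/mol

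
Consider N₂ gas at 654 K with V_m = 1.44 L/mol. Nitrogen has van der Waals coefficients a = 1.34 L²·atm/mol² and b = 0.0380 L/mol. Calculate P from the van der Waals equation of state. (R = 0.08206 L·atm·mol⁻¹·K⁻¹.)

P ≈ 37.63 atm

P = RT/(V_m − b) − a/V_m²
RT/(V_m − b) = (0.08206)(654)/(1.44 − 0.0380) = 53.667/1.4020 = 38.279 atm
a/V_m² = 1.34/(1.44)² = 0.64622 atm
P = 38.279 − 0.64622 = 37.63 atm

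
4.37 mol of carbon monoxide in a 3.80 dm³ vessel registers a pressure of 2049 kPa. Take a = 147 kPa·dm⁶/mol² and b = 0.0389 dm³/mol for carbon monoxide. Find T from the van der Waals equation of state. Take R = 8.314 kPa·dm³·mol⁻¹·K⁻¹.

T = (P + a n²/V²)(V − nb)/(nR)
P + a n²/V² = 2049 + (147)(4.37)²/(3.80)² = 2243.4 kPa
V − nb = 3.80 − (4.37)(0.0389) = 3.6300 dm³
T = (2243.4)(3.6300)/((4.37)(8.314)) = 224.1 K

T ≈ 224.1 K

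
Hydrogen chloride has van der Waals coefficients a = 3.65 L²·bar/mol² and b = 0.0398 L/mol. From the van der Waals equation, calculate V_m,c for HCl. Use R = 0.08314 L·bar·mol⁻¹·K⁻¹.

For a van der Waals gas, V_m,c = 3b.
V_m,c = 3×0.0398 = 0.1194 L/mol

V_m,c ≈ 0.1194 L/mol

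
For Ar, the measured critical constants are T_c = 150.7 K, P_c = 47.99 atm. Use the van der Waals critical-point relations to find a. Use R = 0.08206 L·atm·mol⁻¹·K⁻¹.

a ≈ 1.344 L²·atm/mol²

From T_c = 8a/(27Rb) and P_c = a/(27b²): a = 27 R² T_c²/(64 P_c).
a = 27×(0.08206)²×(150.7)²/(64×47.99) = 4129.1/3071.4 = 1.344 L²·atm/mol²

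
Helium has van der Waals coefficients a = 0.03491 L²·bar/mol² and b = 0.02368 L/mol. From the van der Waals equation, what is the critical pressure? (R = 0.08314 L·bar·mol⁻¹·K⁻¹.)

P_c ≈ 2.306 bar

For a van der Waals gas, P_c = a/(27b²).
P_c = 0.03491/(27×(0.02368)²) = 0.03491/0.015140 = 2.306 bar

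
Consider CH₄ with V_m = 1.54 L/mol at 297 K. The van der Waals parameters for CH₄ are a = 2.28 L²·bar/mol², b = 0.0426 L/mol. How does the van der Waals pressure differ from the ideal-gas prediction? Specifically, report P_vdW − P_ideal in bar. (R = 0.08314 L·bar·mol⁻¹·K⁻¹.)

ΔP ≈ -0.505 bar

Ideal: P_ideal = RT/V_m = (0.08314)(297)/1.54 = 16.0341 bar
vdW: P = RT/(V_m − b) − a/V_m² = 24.6926/1.49740 − 2.28/2.37160 = 16.4903 − 0.961376 = 15.5289 bar
ΔP = 15.5289 − 16.0341 = -0.505 bar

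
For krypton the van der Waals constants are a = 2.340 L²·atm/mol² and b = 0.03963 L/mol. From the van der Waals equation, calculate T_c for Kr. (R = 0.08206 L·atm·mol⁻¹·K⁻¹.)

For a van der Waals gas, T_c = 8a/(27Rb).
T_c = 8×2.340/(27×0.08206×0.03963) = 18.720/0.087805 = 213.2 K

T_c ≈ 213.2 K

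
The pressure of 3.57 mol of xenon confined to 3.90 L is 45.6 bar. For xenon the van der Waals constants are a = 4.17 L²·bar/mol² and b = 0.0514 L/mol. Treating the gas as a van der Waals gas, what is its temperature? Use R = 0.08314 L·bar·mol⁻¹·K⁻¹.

T ≈ 614.7 K

T = (P + a n²/V²)(V − nb)/(nR)
P + a n²/V² = 45.6 + (4.17)(3.57)²/(3.90)² = 49.094 bar
V − nb = 3.90 − (3.57)(0.0514) = 3.7165 L
T = (49.094)(3.7165)/((3.57)(0.08314)) = 614.7 K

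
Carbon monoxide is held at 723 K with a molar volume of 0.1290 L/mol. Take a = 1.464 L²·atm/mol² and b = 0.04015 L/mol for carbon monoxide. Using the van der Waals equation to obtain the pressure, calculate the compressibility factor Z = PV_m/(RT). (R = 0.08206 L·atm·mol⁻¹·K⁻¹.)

Z ≈ 1.261

P = RT/(V_m − b) − a/V_m² = (0.08206)(723)/(0.1290 − 0.04015) − 1.464/(0.1290)²
  = 59.329/0.088850 − 87.975 = 667.74 − 87.975 = 579.77 atm
Z = PV_m/(RT) = (579.77)(0.1290)/((0.08206)(723)) = 74.790/59.329 = 1.261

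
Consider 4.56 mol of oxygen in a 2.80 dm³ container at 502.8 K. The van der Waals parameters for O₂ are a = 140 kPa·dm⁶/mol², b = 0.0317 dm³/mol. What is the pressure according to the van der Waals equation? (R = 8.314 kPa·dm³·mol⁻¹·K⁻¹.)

P = nRT/(V − nb) − a n²/V²
nRT/(V − nb) = (4.56)(8.314)(502.8)/(2.80 − 4.56×0.0317) = 19062/2.6554 = 7178.6 kPa
a n²/V² = (140)(4.56)²/(2.80)² = 371.31 kPa
P = 7178.6 − 371.31 = 6807 kPa

P ≈ 6807 kPa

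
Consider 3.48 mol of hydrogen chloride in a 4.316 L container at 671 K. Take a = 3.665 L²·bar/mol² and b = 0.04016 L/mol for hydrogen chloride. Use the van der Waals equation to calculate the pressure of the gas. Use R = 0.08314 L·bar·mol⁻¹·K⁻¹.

P ≈ 44.10 bar

P = nRT/(V − nb) − a n²/V²
nRT/(V − nb) = (3.48)(0.08314)(671)/(4.316 − 3.48×0.04016) = 194.14/4.1762 = 46.487 bar
a n²/V² = (3.665)(3.48)²/(4.316)² = 2.3827 bar
P = 46.487 − 2.3827 = 44.10 bar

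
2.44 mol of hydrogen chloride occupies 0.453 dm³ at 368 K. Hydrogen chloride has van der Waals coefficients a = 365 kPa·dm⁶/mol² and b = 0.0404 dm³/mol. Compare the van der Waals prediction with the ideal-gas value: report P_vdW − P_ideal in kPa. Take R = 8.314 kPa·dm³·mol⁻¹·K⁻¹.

Ideal: P_ideal = nRT/V = (2.44)(8.314)(368)/0.453 = 16479.7 kPa
vdW: P = nRT/(V − nb) − a n²/V² = 7465.31/0.354424 − 2173.06/0.205209 = 21063.2 − 10589.5 = 10473.7 kPa
ΔP = 10473.7 − 16479.7 = -6006 kPa

ΔP ≈ -6006 kPa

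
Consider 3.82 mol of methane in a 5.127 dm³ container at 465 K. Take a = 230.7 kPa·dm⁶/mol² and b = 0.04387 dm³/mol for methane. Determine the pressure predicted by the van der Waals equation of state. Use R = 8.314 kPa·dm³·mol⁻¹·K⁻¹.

P ≈ 2850 kPa

P = nRT/(V − nb) − a n²/V²
nRT/(V − nb) = (3.82)(8.314)(465)/(5.127 − 3.82×0.04387) = 14768/4.9594 = 2977.8 kPa
a n²/V² = (230.7)(3.82)²/(5.127)² = 128.07 kPa
P = 2977.8 − 128.07 = 2850 kPa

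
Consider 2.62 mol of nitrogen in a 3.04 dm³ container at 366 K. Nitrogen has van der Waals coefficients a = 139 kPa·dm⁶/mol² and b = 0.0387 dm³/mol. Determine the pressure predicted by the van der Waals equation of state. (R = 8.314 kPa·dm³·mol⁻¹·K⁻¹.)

P = nRT/(V − nb) − a n²/V²
nRT/(V − nb) = (2.62)(8.314)(366)/(3.04 − 2.62×0.0387) = 7972.5/2.9386 = 2713.0 kPa
a n²/V² = (139)(2.62)²/(3.04)² = 103.25 kPa
P = 2713.0 − 103.25 = 2610 kPa

P ≈ 2610 kPa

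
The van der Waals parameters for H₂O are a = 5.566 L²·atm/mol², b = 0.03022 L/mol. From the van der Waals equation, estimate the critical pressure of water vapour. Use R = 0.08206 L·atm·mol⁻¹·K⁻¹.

P_c ≈ 225.7 atm

For a van der Waals gas, P_c = a/(27b²).
P_c = 5.566/(27×(0.03022)²) = 5.566/0.024658 = 225.7 atm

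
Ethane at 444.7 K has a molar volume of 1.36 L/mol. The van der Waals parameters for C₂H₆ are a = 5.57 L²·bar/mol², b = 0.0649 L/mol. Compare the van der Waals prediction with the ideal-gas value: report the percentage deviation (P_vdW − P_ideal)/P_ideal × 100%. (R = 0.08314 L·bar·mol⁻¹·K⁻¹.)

-6.07 %

Ideal: P_ideal = RT/V_m = (0.08314)(444.7)/1.36 = 27.1856 bar
vdW: P = RT/(V_m − b) − a/V_m² = 36.9724/1.29510 − 5.57/1.84960 = 28.5479 − 3.01146 = 25.5364 bar
% deviation = (25.5364 − 27.1856)/27.1856 × 100% = -6.07%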